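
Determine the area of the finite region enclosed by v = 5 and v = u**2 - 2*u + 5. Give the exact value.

4/3

Set the curves equal: 5 = u**2 - 2*u + 5, so -u**2 + 2*u = 0, which factors as -u*(u - 2) = 0. The curves meet at u = 0, 2.
On [0, 2], v = 5 is on top; that piece has area ∫[0,2] (-u**2 + 2*u) du = 4/3.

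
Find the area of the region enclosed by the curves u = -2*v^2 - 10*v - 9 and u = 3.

Both boundary curves give u as a function of v, so integrate with respect to v. Setting them equal: -2*v^2 - 10*v - 12 = 0, i.e. -2*(v + 2)*(v + 3) = 0, so they meet at v = -3, -2.
For v in [-3, -2], u = -2*v^2 - 10*v - 9 is on the right; area = ∫[-3,-2] (-2*v^2 - 10*v - 12) dv = 1/3.

1/3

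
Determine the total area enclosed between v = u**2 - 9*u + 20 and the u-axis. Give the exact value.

1/6

The curve meets the u-axis where u**2 - 9*u + 20 = 0, i.e. (u - 5)*(u - 4) = 0, at u = 4, 5.
On [4, 5] the curve lies below the axis; ∫[4,5] (u**2 - 9*u + 20) du = -1/6, giving area 1/6.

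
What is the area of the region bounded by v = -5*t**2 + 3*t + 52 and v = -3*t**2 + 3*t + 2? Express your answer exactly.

Set the curves equal: -5*t**2 + 3*t + 52 = -3*t**2 + 3*t + 2, so -2*t**2 + 50 = 0, which factors as -2*(t - 5)*(t + 5) = 0. The curves meet at t = -5, 5.
On [-5, 5], v = -5*t**2 + 3*t + 52 is on top; that piece has area ∫[-5,5] (-2*t**2 + 50) dt = 1000/3.

1000/3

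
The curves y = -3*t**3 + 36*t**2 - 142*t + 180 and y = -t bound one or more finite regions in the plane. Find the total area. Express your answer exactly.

Set the curves equal: -3*t**3 + 36*t**2 - 142*t + 180 = -t, so -3*t**3 + 36*t**2 - 141*t + 180 = 0, which factors as -3*(t - 5)*(t - 4)*(t - 3) = 0. The curves meet at t = 3, 4, 5.
On [3, 4], y = -t is on top; that piece has area ∫[3,4] (-(-3*t**3 + 36*t**2 - 141*t + 180)) dt = 3/4.
On [4, 5], y = -3*t**3 + 36*t**2 - 142*t + 180 is on top; that piece has area ∫[4,5] (-3*t**3 + 36*t**2 - 141*t + 180) dt = 3/4.
Total enclosed area = 3/4 + 3/4 = 3/2.

3/2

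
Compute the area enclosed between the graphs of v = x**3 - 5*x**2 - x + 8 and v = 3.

148/3

Set the curves equal: x**3 - 5*x**2 - x + 8 = 3, so x**3 - 5*x**2 - x + 5 = 0, which factors as (x - 5)*(x - 1)*(x + 1) = 0. The curves meet at x = -1, 1, 5.
On [-1, 1], v = x**3 - 5*x**2 - x + 8 is on top; that piece has area ∫[-1,1] (x**3 - 5*x**2 - x + 5) dx = 20/3.
On [1, 5], v = 3 is on top; that piece has area ∫[1,5] (-(x**3 - 5*x**2 - x + 5)) dx = 128/3.
Total enclosed area = 20/3 + 128/3 = 148/3.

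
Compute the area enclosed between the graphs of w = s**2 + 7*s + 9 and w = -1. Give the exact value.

Set the curves equal: s**2 + 7*s + 9 = -1, so s**2 + 7*s + 10 = 0, which factors as (s + 2)*(s + 5) = 0. The curves meet at s = -5, -2.
On [-5, -2], w = -1 is on top; that piece has area ∫[-5,-2] (-(s**2 + 7*s + 10)) ds = 9/2.

9/2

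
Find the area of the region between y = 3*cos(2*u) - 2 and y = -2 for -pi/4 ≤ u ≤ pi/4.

3

On [-pi/4, pi/4], (3*cos(2*u) - 2) - (-2) = 3*cos(2*u) is ≥ 0 throughout, so the area is a single integral of |3*cos(2*u)|.
∫[-pi/4,pi/4] (3*cos(2*u)) du = 3.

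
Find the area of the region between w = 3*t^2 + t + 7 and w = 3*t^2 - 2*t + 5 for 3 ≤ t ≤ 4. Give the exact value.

25/2

On [3, 4], (3*t^2 + t + 7) - (3*t^2 - 2*t + 5) = 3*t + 2 is ≥ 0 throughout, so the area is a single integral of |3*t + 2|.
∫[3,4] (3*t + 2) dt = 25/2.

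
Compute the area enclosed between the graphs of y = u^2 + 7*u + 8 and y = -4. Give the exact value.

Set the curves equal: u^2 + 7*u + 8 = -4, so u^2 + 7*u + 12 = 0, which factors as (u + 3)*(u + 4) = 0. The curves meet at u = -4, -3.
On [-4, -3], y = -4 is on top; that piece has area ∫[-4,-3] (-(u^2 + 7*u + 12)) du = 1/6.

1/6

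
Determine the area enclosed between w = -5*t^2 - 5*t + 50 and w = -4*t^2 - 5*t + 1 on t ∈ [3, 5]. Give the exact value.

196/3

On [3, 5], (-5*t^2 - 5*t + 50) - (-4*t^2 - 5*t + 1) = -t^2 + 49 is ≥ 0 throughout, so the area is a single integral of |-t^2 + 49|.
∫[3,5] (-t^2 + 49) dt = 196/3.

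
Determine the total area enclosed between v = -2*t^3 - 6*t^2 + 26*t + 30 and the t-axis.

256

The curve meets the t-axis where -2*t^3 - 6*t^2 + 26*t + 30 = 0, i.e. -2*(t - 3)*(t + 1)*(t + 5) = 0, at t = -5, -1, 3.
On [-5, -1] the curve lies below the axis; ∫[-5,-1] (-2*t^3 - 6*t^2 + 26*t + 30) dt = -128, giving area 128.
On [-1, 3] the curve lies above the axis; ∫[-1,3] (-2*t^3 - 6*t^2 + 26*t + 30) dt = 128, giving area 128.
Total area = 128 + 128 = 256.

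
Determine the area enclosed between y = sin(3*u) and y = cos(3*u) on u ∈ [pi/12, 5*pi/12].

2*sqrt(2)/3

On [pi/12, 5*pi/12], (sin(3*u)) - (cos(3*u)) = sin(3*u) - cos(3*u) is ≥ 0 throughout, so the area is a single integral of |sin(3*u) - cos(3*u)|.
∫[pi/12,5*pi/12] (sin(3*u) - cos(3*u)) du = 2*sqrt(2)/3.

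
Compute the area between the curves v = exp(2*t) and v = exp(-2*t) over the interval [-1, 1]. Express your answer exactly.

The difference (exp(2*t)) - (exp(-2*t)) = exp(2*t) - exp(-2*t) changes sign at t = 0 inside [-1, 1], so split the integral there.
∫[-1,0] (exp(2*t) - exp(-2*t)) dt = -exp(2)/2 - exp(-2)/2 + 1; the area of that piece is -1 + exp(-2)/2 + exp(2)/2.
∫[0,1] (exp(2*t) - exp(-2*t)) dt = -1 + exp(-2)/2 + exp(2)/2.
Total area = (-1 + exp(-2)/2 + exp(2)/2) + (-1 + exp(-2)/2 + exp(2)/2) = -2 + exp(-2) + exp(2).

-2 + exp(-2) + exp(2)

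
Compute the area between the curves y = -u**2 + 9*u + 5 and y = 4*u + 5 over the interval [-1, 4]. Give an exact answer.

43/2

The difference (-u**2 + 9*u + 5) - (4*u + 5) = -u**2 + 5*u changes sign at u = 0 inside [-1, 4], so split the integral there.
∫[-1,0] (-u**2 + 5*u) du = -17/6; the area of that piece is 17/6.
∫[0,4] (-u**2 + 5*u) du = 56/3.
Total area = 17/6 + 56/3 = 43/2.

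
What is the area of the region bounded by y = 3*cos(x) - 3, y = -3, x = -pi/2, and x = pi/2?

On [-pi/2, pi/2], (3*cos(x) - 3) - (-3) = 3*cos(x) is ≥ 0 throughout, so the area is a single integral of |3*cos(x)|.
∫[-pi/2,pi/2] (3*cos(x)) dx = 6.

6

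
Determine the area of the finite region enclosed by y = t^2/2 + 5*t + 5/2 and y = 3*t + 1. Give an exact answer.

2/3

Set the curves equal: t^2/2 + 5*t + 5/2 = 3*t + 1, so t^2/2 + 2*t + 3/2 = 0, which factors as (t + 1)*(t + 3)/2 = 0. The curves meet at t = -3, -1.
On [-3, -1], y = 3*t + 1 is on top; that piece has area ∫[-3,-1] (-(t^2/2 + 2*t + 3/2)) dt = 2/3.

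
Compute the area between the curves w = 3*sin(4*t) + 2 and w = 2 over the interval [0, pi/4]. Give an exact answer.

On [0, pi/4], (3*sin(4*t) + 2) - (2) = 3*sin(4*t) is ≥ 0 throughout, so the area is a single integral of |3*sin(4*t)|.
∫[0,pi/4] (3*sin(4*t)) dt = 3/2.

3/2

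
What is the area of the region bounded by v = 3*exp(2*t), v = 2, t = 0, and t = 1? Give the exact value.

On [0, 1], (3*exp(2*t)) - (2) = 3*exp(2*t) - 2 is ≥ 0 throughout, so the area is a single integral of |3*exp(2*t) - 2|.
∫[0,1] (3*exp(2*t) - 2) dt = -7/2 + 3*exp(2)/2.

-7/2 + 3*exp(2)/2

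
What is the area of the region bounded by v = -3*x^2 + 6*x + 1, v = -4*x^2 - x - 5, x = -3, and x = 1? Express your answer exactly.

The difference (-3*x^2 + 6*x + 1) - (-4*x^2 - x - 5) = x^2 + 7*x + 6 changes sign at x = -1 inside [-3, 1], so split the integral there.
∫[-3,-1] (x^2 + 7*x + 6) dx = -22/3; the area of that piece is 22/3.
∫[-1,1] (x^2 + 7*x + 6) dx = 38/3.
Total area = 22/3 + 38/3 = 20.

20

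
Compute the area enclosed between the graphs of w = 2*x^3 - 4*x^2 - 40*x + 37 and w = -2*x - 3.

Set the curves equal: 2*x^3 - 4*x^2 - 40*x + 37 = -2*x - 3, so 2*x^3 - 4*x^2 - 38*x + 40 = 0, which factors as 2*(x - 5)*(x - 1)*(x + 4) = 0. The curves meet at x = -4, 1, 5.
On [-4, 1], w = 2*x^3 - 4*x^2 - 40*x + 37 is on top; that piece has area ∫[-4,1] (2*x^3 - 4*x^2 - 38*x + 40) dx = 1625/6.
On [1, 5], w = -2*x - 3 is on top; that piece has area ∫[1,5] (-(2*x^3 - 4*x^2 - 38*x + 40)) dx = 448/3.
Total enclosed area = 1625/6 + 448/3 = 2521/6.

2521/6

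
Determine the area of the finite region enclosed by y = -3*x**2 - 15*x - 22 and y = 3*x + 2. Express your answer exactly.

Set the curves equal: -3*x**2 - 15*x - 22 = 3*x + 2, so -3*x**2 - 18*x - 24 = 0, which factors as -3*(x + 2)*(x + 4) = 0. The curves meet at x = -4, -2.
On [-4, -2], y = -3*x**2 - 15*x - 22 is on top; that piece has area ∫[-4,-2] (-3*x**2 - 18*x - 24) dx = 4.

4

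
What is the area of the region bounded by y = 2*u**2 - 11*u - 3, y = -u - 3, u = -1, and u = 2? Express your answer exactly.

The difference (2*u**2 - 11*u - 3) - (-u - 3) = 2*u**2 - 10*u changes sign at u = 0 inside [-1, 2], so split the integral there.
∫[-1,0] (2*u**2 - 10*u) du = 17/3.
∫[0,2] (2*u**2 - 10*u) du = -44/3; the area of that piece is 44/3.
Total area = 17/3 + 44/3 = 61/3.

61/3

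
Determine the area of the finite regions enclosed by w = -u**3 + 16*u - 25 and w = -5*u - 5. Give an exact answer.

999/4

Set the curves equal: -u**3 + 16*u - 25 = -5*u - 5, so -u**3 + 21*u - 20 = 0, which factors as -(u - 4)*(u - 1)*(u + 5) = 0. The curves meet at u = -5, 1, 4.
On [-5, 1], w = -5*u - 5 is on top; that piece has area ∫[-5,1] (-(-u**3 + 21*u - 20)) du = 216.
On [1, 4], w = -u**3 + 16*u - 25 is on top; that piece has area ∫[1,4] (-u**3 + 21*u - 20) du = 135/4.
Total enclosed area = 216 + 135/4 = 999/4.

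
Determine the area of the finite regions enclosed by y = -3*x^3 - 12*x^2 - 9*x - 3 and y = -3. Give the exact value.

37/4

Set the curves equal: -3*x^3 - 12*x^2 - 9*x - 3 = -3, so -3*x^3 - 12*x^2 - 9*x = 0, which factors as -3*x*(x + 1)*(x + 3) = 0. The curves meet at x = -3, -1, 0.
On [-3, -1], y = -3 is on top; that piece has area ∫[-3,-1] (-(-3*x^3 - 12*x^2 - 9*x)) dx = 8.
On [-1, 0], y = -3*x^3 - 12*x^2 - 9*x - 3 is on top; that piece has area ∫[-1,0] (-3*x^3 - 12*x^2 - 9*x) dx = 5/4.
Total enclosed area = 8 + 5/4 = 37/4.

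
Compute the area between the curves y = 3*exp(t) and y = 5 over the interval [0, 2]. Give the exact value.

The difference (3*exp(t)) - (5) = 3*exp(t) - 5 changes sign at t = log(5/3) inside [0, 2], so split the integral there.
∫[0,log(5/3)] (3*exp(t) - 5) dt = log(243/3125) + 2; the area of that piece is -2 + log(3125/243).
∫[log(5/3),2] (3*exp(t) - 5) dt = -15 - 5*log(3) + 5*log(5) + 3*exp(2).
Total area = (-2 + log(3125/243)) + (-15 - 5*log(3) + 5*log(5) + 3*exp(2)) = -17 - 10*log(3) + 10*log(5) + 3*exp(2).

-17 - 10*log(3) + 10*log(5) + 3*exp(2)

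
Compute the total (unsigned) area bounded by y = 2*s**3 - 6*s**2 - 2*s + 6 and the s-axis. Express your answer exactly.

16

The curve meets the s-axis where 2*s**3 - 6*s**2 - 2*s + 6 = 0, i.e. 2*(s - 3)*(s - 1)*(s + 1) = 0, at s = -1, 1, 3.
On [-1, 1] the curve lies above the axis; ∫[-1,1] (2*s**3 - 6*s**2 - 2*s + 6) ds = 8, giving area 8.
On [1, 3] the curve lies below the axis; ∫[1,3] (2*s**3 - 6*s**2 - 2*s + 6) ds = -8, giving area 8.
Total area = 8 + 8 = 16.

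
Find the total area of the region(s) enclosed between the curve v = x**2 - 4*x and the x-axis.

The curve meets the x-axis where x**2 - 4*x = 0, i.e. x*(x - 4) = 0, at x = 0, 4.
On [0, 4] the curve lies below the axis; ∫[0,4] (x**2 - 4*x) dx = -32/3, giving area 32/3.

32/3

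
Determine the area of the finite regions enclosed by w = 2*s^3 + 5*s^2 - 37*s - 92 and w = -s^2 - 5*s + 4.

517

Set the curves equal: 2*s^3 + 5*s^2 - 37*s - 92 = -s^2 - 5*s + 4, so 2*s^3 + 6*s^2 - 32*s - 96 = 0, which factors as 2*(s - 4)*(s + 3)*(s + 4) = 0. The curves meet at s = -4, -3, 4.
On [-4, -3], w = 2*s^3 + 5*s^2 - 37*s - 92 is on top; that piece has area ∫[-4,-3] (2*s^3 + 6*s^2 - 32*s - 96) ds = 5/2.
On [-3, 4], w = -s^2 - 5*s + 4 is on top; that piece has area ∫[-3,4] (-(2*s^3 + 6*s^2 - 32*s - 96)) ds = 1029/2.
Total enclosed area = 5/2 + 1029/2 = 517.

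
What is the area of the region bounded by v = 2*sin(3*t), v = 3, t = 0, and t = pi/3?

-4/3 + pi

On [0, pi/3], (2*sin(3*t)) - (3) = 2*sin(3*t) - 3 is ≤ 0 throughout, so the area is a single integral of |2*sin(3*t) - 3|.
∫[0,pi/3] (2*sin(3*t) - 3) dt = 4/3 - pi; the area of that piece is -4/3 + pi.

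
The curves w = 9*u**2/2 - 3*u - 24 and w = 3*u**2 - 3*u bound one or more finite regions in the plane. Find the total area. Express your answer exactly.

Set the curves equal: 9*u**2/2 - 3*u - 24 = 3*u**2 - 3*u, so 3*u**2/2 - 24 = 0, which factors as 3*(u - 4)*(u + 4)/2 = 0. The curves meet at u = -4, 4.
On [-4, 4], w = 3*u**2 - 3*u is on top; that piece has area ∫[-4,4] (-(3*u**2/2 - 24)) du = 128.

128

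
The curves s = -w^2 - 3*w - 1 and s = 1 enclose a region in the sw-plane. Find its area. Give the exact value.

Both boundary curves give s as a function of w, so integrate with respect to w. Setting them equal: -w^2 - 3*w - 2 = 0, i.e. -(w + 1)*(w + 2) = 0, so they meet at w = -2, -1.
For w in [-2, -1], s = -w^2 - 3*w - 1 is on the right; area = ∫[-2,-1] (-w^2 - 3*w - 2) dw = 1/6.

1/6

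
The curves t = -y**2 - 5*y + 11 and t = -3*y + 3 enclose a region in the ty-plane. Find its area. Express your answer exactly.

Both boundary curves give t as a function of y, so integrate with respect to y. Setting them equal: -y**2 - 2*y + 8 = 0, i.e. -(y - 2)*(y + 4) = 0, so they meet at y = -4, 2.
For y in [-4, 2], t = -y**2 - 5*y + 11 is on the right; area = ∫[-4,2] (-y**2 - 2*y + 8) dy = 36.

36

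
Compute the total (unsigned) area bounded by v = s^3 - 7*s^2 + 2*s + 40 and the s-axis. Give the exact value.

1741/12

The curve meets the s-axis where s^3 - 7*s^2 + 2*s + 40 = 0, i.e. (s - 5)*(s - 4)*(s + 2) = 0, at s = -2, 4, 5.
On [-2, 4] the curve lies above the axis; ∫[-2,4] (s^3 - 7*s^2 + 2*s + 40) ds = 144, giving area 144.
On [4, 5] the curve lies below the axis; ∫[4,5] (s^3 - 7*s^2 + 2*s + 40) ds = -13/12, giving area 13/12.
Total area = 144 + 13/12 = 1741/12.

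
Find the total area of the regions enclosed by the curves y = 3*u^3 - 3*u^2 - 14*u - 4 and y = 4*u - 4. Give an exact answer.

Set the curves equal: 3*u^3 - 3*u^2 - 14*u - 4 = 4*u - 4, so 3*u^3 - 3*u^2 - 18*u = 0, which factors as 3*u*(u - 3)*(u + 2) = 0. The curves meet at u = -2, 0, 3.
On [-2, 0], y = 3*u^3 - 3*u^2 - 14*u - 4 is on top; that piece has area ∫[-2,0] (3*u^3 - 3*u^2 - 18*u) du = 16.
On [0, 3], y = 4*u - 4 is on top; that piece has area ∫[0,3] (-(3*u^3 - 3*u^2 - 18*u)) du = 189/4.
Total enclosed area = 16 + 189/4 = 253/4.

253/4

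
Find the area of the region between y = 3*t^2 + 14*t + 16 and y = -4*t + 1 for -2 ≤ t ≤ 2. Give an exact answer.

86

The difference (3*t^2 + 14*t + 16) - (-4*t + 1) = 3*t^2 + 18*t + 15 changes sign at t = -1 inside [-2, 2], so split the integral there.
∫[-2,-1] (3*t^2 + 18*t + 15) dt = -5; the area of that piece is 5.
∫[-1,2] (3*t^2 + 18*t + 15) dt = 81.
Total area = 5 + 81 = 86.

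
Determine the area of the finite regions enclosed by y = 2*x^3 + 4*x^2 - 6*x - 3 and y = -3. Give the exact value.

71/3

Set the curves equal: 2*x^3 + 4*x^2 - 6*x - 3 = -3, so 2*x^3 + 4*x^2 - 6*x = 0, which factors as 2*x*(x - 1)*(x + 3) = 0. The curves meet at x = -3, 0, 1.
On [-3, 0], y = 2*x^3 + 4*x^2 - 6*x - 3 is on top; that piece has area ∫[-3,0] (2*x^3 + 4*x^2 - 6*x) dx = 45/2.
On [0, 1], y = -3 is on top; that piece has area ∫[0,1] (-(2*x^3 + 4*x^2 - 6*x)) dx = 7/6.
Total enclosed area = 45/2 + 7/6 = 71/3.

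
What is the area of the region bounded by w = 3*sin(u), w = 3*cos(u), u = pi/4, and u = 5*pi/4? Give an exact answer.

On [pi/4, 5*pi/4], (3*sin(u)) - (3*cos(u)) = 3*sin(u) - 3*cos(u) is ≥ 0 throughout, so the area is a single integral of |3*sin(u) - 3*cos(u)|.
∫[pi/4,5*pi/4] (3*sin(u) - 3*cos(u)) du = 6*sqrt(2).

6*sqrt(2)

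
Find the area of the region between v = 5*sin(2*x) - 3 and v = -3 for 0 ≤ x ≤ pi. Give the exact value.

The difference (5*sin(2*x) - 3) - (-3) = 5*sin(2*x) changes sign at x = pi/2 inside [0, pi], so split the integral there.
∫[0,pi/2] (5*sin(2*x)) dx = 5.
∫[pi/2,pi] (5*sin(2*x)) dx = -5; the area of that piece is 5.
Total area = 5 + 5 = 10.

10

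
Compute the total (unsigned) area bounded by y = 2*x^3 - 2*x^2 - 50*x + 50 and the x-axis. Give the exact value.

The curve meets the x-axis where 2*x^3 - 2*x^2 - 50*x + 50 = 0, i.e. 2*(x - 5)*(x - 1)*(x + 5) = 0, at x = -5, 1, 5.
On [-5, 1] the curve lies above the axis; ∫[-5,1] (2*x^3 - 2*x^2 - 50*x + 50) dx = 504, giving area 504.
On [1, 5] the curve lies below the axis; ∫[1,5] (2*x^3 - 2*x^2 - 50*x + 50) dx = -512/3, giving area 512/3.
Total area = 504 + 512/3 = 2024/3.

2024/3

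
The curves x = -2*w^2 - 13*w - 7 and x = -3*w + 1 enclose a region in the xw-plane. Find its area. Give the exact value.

Both boundary curves give x as a function of w, so integrate with respect to w. Setting them equal: -2*w^2 - 10*w - 8 = 0, i.e. -2*(w + 1)*(w + 4) = 0, so they meet at w = -4, -1.
For w in [-4, -1], x = -2*w^2 - 13*w - 7 is on the right; area = ∫[-4,-1] (-2*w^2 - 10*w - 8) dw = 9.

9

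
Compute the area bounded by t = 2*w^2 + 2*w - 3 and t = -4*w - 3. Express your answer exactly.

Both boundary curves give t as a function of w, so integrate with respect to w. Setting them equal: 2*w^2 + 6*w = 0, i.e. 2*w*(w + 3) = 0, so they meet at w = -3, 0.
For w in [-3, 0], t = 2*w^2 + 2*w - 3 is on the left; area = ∫[-3,0] (-(2*w^2 + 6*w)) dw = 9.

9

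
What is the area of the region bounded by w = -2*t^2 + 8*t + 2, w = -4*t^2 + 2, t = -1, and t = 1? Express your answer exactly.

The difference (-2*t^2 + 8*t + 2) - (-4*t^2 + 2) = 2*t^2 + 8*t changes sign at t = 0 inside [-1, 1], so split the integral there.
∫[-1,0] (2*t^2 + 8*t) dt = -10/3; the area of that piece is 10/3.
∫[0,1] (2*t^2 + 8*t) dt = 14/3.
Total area = 10/3 + 14/3 = 8.

8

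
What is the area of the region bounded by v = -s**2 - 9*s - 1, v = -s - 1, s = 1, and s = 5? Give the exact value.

On [1, 5], (-s**2 - 9*s - 1) - (-s - 1) = -s**2 - 8*s is ≤ 0 throughout, so the area is a single integral of |-s**2 - 8*s|.
∫[1,5] (-s**2 - 8*s) ds = -412/3; the area of that piece is 412/3.

412/3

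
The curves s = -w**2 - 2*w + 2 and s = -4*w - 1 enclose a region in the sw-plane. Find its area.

Both boundary curves give s as a function of w, so integrate with respect to w. Setting them equal: -w**2 + 2*w + 3 = 0, i.e. -(w - 3)*(w + 1) = 0, so they meet at w = -1, 3.
For w in [-1, 3], s = -w**2 - 2*w + 2 is on the right; area = ∫[-1,3] (-w**2 + 2*w + 3) dw = 32/3.

32/3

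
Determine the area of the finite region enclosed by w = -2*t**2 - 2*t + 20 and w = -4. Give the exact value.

343/3

Set the curves equal: -2*t**2 - 2*t + 20 = -4, so -2*t**2 - 2*t + 24 = 0, which factors as -2*(t - 3)*(t + 4) = 0. The curves meet at t = -4, 3.
On [-4, 3], w = -2*t**2 - 2*t + 20 is on top; that piece has area ∫[-4,3] (-2*t**2 - 2*t + 24) dt = 343/3.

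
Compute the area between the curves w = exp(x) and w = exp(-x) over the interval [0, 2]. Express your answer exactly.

-2 + exp(-2) + exp(2)

On [0, 2], (exp(x)) - (exp(-x)) = exp(x) - exp(-x) is ≥ 0 throughout, so the area is a single integral of |exp(x) - exp(-x)|.
∫[0,2] (exp(x) - exp(-x)) dx = -2 + exp(-2) + exp(2).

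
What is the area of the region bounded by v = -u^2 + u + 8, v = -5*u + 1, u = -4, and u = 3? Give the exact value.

263/3

The difference (-u^2 + u + 8) - (-5*u + 1) = -u^2 + 6*u + 7 changes sign at u = -1 inside [-4, 3], so split the integral there.
∫[-4,-1] (-u^2 + 6*u + 7) du = -45; the area of that piece is 45.
∫[-1,3] (-u^2 + 6*u + 7) du = 128/3.
Total area = 45 + 128/3 = 263/3.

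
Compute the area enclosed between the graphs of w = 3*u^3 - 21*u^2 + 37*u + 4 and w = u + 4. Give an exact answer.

Set the curves equal: 3*u^3 - 21*u^2 + 37*u + 4 = u + 4, so 3*u^3 - 21*u^2 + 36*u = 0, which factors as 3*u*(u - 4)*(u - 3) = 0. The curves meet at u = 0, 3, 4.
On [0, 3], w = 3*u^3 - 21*u^2 + 37*u + 4 is on top; that piece has area ∫[0,3] (3*u^3 - 21*u^2 + 36*u) du = 135/4.
On [3, 4], w = u + 4 is on top; that piece has area ∫[3,4] (-(3*u^3 - 21*u^2 + 36*u)) du = 7/4.
Total enclosed area = 135/4 + 7/4 = 71/2.

71/2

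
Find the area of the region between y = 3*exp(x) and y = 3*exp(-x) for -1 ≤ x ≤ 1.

-12 + 6*exp(-1) + 6*exp(1)

The difference (3*exp(x)) - (3*exp(-x)) = 3*exp(x) - 3*exp(-x) changes sign at x = 0 inside [-1, 1], so split the integral there.
∫[-1,0] (3*exp(x) - 3*exp(-x)) dx = -3*exp(1) - 3*exp(-1) + 6; the area of that piece is -6 + 3*exp(-1) + 3*exp(1).
∫[0,1] (3*exp(x) - 3*exp(-x)) dx = -6 + 3*exp(-1) + 3*exp(1).
Total area = (-6 + 3*exp(-1) + 3*exp(1)) + (-6 + 3*exp(-1) + 3*exp(1)) = -12 + 6*exp(-1) + 6*exp(1).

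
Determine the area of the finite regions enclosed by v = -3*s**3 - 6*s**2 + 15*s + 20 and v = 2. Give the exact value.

Set the curves equal: -3*s**3 - 6*s**2 + 15*s + 20 = 2, so -3*s**3 - 6*s**2 + 15*s + 18 = 0, which factors as -3*(s - 2)*(s + 1)*(s + 3) = 0. The curves meet at s = -3, -1, 2.
On [-3, -1], v = 2 is on top; that piece has area ∫[-3,-1] (-(-3*s**3 - 6*s**2 + 15*s + 18)) ds = 16.
On [-1, 2], v = -3*s**3 - 6*s**2 + 15*s + 20 is on top; that piece has area ∫[-1,2] (-3*s**3 - 6*s**2 + 15*s + 18) ds = 189/4.
Total enclosed area = 16 + 189/4 = 253/4.

253/4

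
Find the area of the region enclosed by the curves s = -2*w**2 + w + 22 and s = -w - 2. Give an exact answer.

343/3

Both boundary curves give s as a function of w, so integrate with respect to w. Setting them equal: -2*w**2 + 2*w + 24 = 0, i.e. -2*(w - 4)*(w + 3) = 0, so they meet at w = -3, 4.
For w in [-3, 4], s = -2*w**2 + w + 22 is on the right; area = ∫[-3,4] (-2*w**2 + 2*w + 24) dw = 343/3.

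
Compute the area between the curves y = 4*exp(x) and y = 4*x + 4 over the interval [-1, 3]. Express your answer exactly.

-32 - 4*exp(-1) + 4*exp(3)

On [-1, 3], (4*exp(x)) - (4*x + 4) = -4*x + 4*exp(x) - 4 is ≥ 0 throughout, so the area is a single integral of |-4*x + 4*exp(x) - 4|.
∫[-1,3] (-4*x + 4*exp(x) - 4) dx = -32 - 4*exp(-1) + 4*exp(3).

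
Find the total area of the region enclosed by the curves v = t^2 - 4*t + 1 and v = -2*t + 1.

4/3

Set the curves equal: t^2 - 4*t + 1 = -2*t + 1, so t^2 - 2*t = 0, which factors as t*(t - 2) = 0. The curves meet at t = 0, 2.
On [0, 2], v = -2*t + 1 is on top; that piece has area ∫[0,2] (-(t^2 - 2*t)) dt = 4/3.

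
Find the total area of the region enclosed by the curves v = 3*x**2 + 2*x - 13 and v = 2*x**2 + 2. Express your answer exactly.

256/3

Set the curves equal: 3*x**2 + 2*x - 13 = 2*x**2 + 2, so x**2 + 2*x - 15 = 0, which factors as (x - 3)*(x + 5) = 0. The curves meet at x = -5, 3.
On [-5, 3], v = 2*x**2 + 2 is on top; that piece has area ∫[-5,3] (-(x**2 + 2*x - 15)) dx = 256/3.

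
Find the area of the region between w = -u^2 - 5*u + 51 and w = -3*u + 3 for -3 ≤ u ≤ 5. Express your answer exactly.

952/3

On [-3, 5], (-u^2 - 5*u + 51) - (-3*u + 3) = -u^2 - 2*u + 48 is ≥ 0 throughout, so the area is a single integral of |-u^2 - 2*u + 48|.
∫[-3,5] (-u^2 - 2*u + 48) du = 952/3.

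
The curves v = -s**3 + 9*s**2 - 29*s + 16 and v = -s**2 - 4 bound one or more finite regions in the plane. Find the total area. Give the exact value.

71/6

Set the curves equal: -s**3 + 9*s**2 - 29*s + 16 = -s**2 - 4, so -s**3 + 10*s**2 - 29*s + 20 = 0, which factors as -(s - 5)*(s - 4)*(s - 1) = 0. The curves meet at s = 1, 4, 5.
On [1, 4], v = -s**2 - 4 is on top; that piece has area ∫[1,4] (-(-s**3 + 10*s**2 - 29*s + 20)) ds = 45/4.
On [4, 5], v = -s**3 + 9*s**2 - 29*s + 16 is on top; that piece has area ∫[4,5] (-s**3 + 10*s**2 - 29*s + 20) ds = 7/12.
Total enclosed area = 45/4 + 7/12 = 71/6.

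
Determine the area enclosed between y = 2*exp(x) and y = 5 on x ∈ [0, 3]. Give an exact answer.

-23 - 10*log(2) + 10*log(5) + 2*exp(3)

The difference (2*exp(x)) - (5) = 2*exp(x) - 5 changes sign at x = log(5/2) inside [0, 3], so split the integral there.
∫[0,log(5/2)] (2*exp(x) - 5) dx = log(32/3125) + 3; the area of that piece is -3 + log(3125/32).
∫[log(5/2),3] (2*exp(x) - 5) dx = -20 - 5*log(2) + 5*log(5) + 2*exp(3).
Total area = (-3 + log(3125/32)) + (-20 - 5*log(2) + 5*log(5) + 2*exp(3)) = -23 - 10*log(2) + 10*log(5) + 2*exp(3).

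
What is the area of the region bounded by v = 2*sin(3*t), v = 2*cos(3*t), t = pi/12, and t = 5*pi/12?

4*sqrt(2)/3

On [pi/12, 5*pi/12], (2*sin(3*t)) - (2*cos(3*t)) = 2*sin(3*t) - 2*cos(3*t) is ≥ 0 throughout, so the area is a single integral of |2*sin(3*t) - 2*cos(3*t)|.
∫[pi/12,5*pi/12] (2*sin(3*t) - 2*cos(3*t)) dt = 4*sqrt(2)/3.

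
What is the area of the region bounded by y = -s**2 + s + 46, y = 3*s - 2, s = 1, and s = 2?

128/3

On [1, 2], (-s**2 + s + 46) - (3*s - 2) = -s**2 - 2*s + 48 is ≥ 0 throughout, so the area is a single integral of |-s**2 - 2*s + 48|.
∫[1,2] (-s**2 - 2*s + 48) ds = 128/3.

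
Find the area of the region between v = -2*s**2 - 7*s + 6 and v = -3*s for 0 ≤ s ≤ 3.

74/3

The difference (-2*s**2 - 7*s + 6) - (-3*s) = -2*s**2 - 4*s + 6 changes sign at s = 1 inside [0, 3], so split the integral there.
∫[0,1] (-2*s**2 - 4*s + 6) ds = 10/3.
∫[1,3] (-2*s**2 - 4*s + 6) ds = -64/3; the area of that piece is 64/3.
Total area = 10/3 + 64/3 = 74/3.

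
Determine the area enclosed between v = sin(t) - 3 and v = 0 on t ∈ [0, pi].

-2 + 3*pi

On [0, pi], (sin(t) - 3) - (0) = sin(t) - 3 is ≤ 0 throughout, so the area is a single integral of |sin(t) - 3|.
∫[0,pi] (sin(t) - 3) dt = 2 - 3*pi; the area of that piece is -2 + 3*pi.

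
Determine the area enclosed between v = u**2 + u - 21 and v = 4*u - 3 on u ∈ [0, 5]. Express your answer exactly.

On [0, 5], (u**2 + u - 21) - (4*u - 3) = u**2 - 3*u - 18 is ≤ 0 throughout, so the area is a single integral of |u**2 - 3*u - 18|.
∫[0,5] (u**2 - 3*u - 18) du = -515/6; the area of that piece is 515/6.

515/6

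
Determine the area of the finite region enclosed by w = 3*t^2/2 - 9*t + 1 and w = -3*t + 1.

Set the curves equal: 3*t^2/2 - 9*t + 1 = -3*t + 1, so 3*t^2/2 - 6*t = 0, which factors as 3*t*(t - 4)/2 = 0. The curves meet at t = 0, 4.
On [0, 4], w = -3*t + 1 is on top; that piece has area ∫[0,4] (-(3*t^2/2 - 6*t)) dt = 16.

16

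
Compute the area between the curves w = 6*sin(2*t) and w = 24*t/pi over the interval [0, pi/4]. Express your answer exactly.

On [0, pi/4], (6*sin(2*t)) - (24*t/pi) = -24*t/pi + 6*sin(2*t) is ≥ 0 throughout, so the area is a single integral of |-24*t/pi + 6*sin(2*t)|.
∫[0,pi/4] (-24*t/pi + 6*sin(2*t)) dt = 3 - 3*pi/4.

3 - 3*pi/4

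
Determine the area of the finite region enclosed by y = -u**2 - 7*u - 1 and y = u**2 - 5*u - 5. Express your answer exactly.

Set the curves equal: -u**2 - 7*u - 1 = u**2 - 5*u - 5, so -2*u**2 - 2*u + 4 = 0, which factors as -2*(u - 1)*(u + 2) = 0. The curves meet at u = -2, 1.
On [-2, 1], y = -u**2 - 7*u - 1 is on top; that piece has area ∫[-2,1] (-2*u**2 - 2*u + 4) du = 9.

9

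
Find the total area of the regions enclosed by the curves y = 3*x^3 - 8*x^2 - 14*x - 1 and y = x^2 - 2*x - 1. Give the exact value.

Set the curves equal: 3*x^3 - 8*x^2 - 14*x - 1 = x^2 - 2*x - 1, so 3*x^3 - 9*x^2 - 12*x = 0, which factors as 3*x*(x - 4)*(x + 1) = 0. The curves meet at x = -1, 0, 4.
On [-1, 0], y = 3*x^3 - 8*x^2 - 14*x - 1 is on top; that piece has area ∫[-1,0] (3*x^3 - 9*x^2 - 12*x) dx = 9/4.
On [0, 4], y = x^2 - 2*x - 1 is on top; that piece has area ∫[0,4] (-(3*x^3 - 9*x^2 - 12*x)) dx = 96.
Total enclosed area = 9/4 + 96 = 393/4.

393/4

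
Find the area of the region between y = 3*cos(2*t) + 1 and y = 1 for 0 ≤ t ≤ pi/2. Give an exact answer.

The difference (3*cos(2*t) + 1) - (1) = 3*cos(2*t) changes sign at t = pi/4 inside [0, pi/2], so split the integral there.
∫[0,pi/4] (3*cos(2*t)) dt = 3/2.
∫[pi/4,pi/2] (3*cos(2*t)) dt = -3/2; the area of that piece is 3/2.
Total area = 3/2 + 3/2 = 3.

3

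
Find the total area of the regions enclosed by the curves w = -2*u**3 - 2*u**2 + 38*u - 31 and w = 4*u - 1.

Set the curves equal: -2*u**3 - 2*u**2 + 38*u - 31 = 4*u - 1, so -2*u**3 - 2*u**2 + 34*u - 30 = 0, which factors as -2*(u - 3)*(u - 1)*(u + 5) = 0. The curves meet at u = -5, 1, 3.
On [-5, 1], w = 4*u - 1 is on top; that piece has area ∫[-5,1] (-(-2*u**3 - 2*u**2 + 34*u - 30)) du = 360.
On [1, 3], w = -2*u**3 - 2*u**2 + 38*u - 31 is on top; that piece has area ∫[1,3] (-2*u**3 - 2*u**2 + 34*u - 30) du = 56/3.
Total enclosed area = 360 + 56/3 = 1136/3.

1136/3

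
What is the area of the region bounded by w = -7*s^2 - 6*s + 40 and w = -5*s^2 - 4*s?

Set the curves equal: -7*s^2 - 6*s + 40 = -5*s^2 - 4*s, so -2*s^2 - 2*s + 40 = 0, which factors as -2*(s - 4)*(s + 5) = 0. The curves meet at s = -5, 4.
On [-5, 4], w = -7*s^2 - 6*s + 40 is on top; that piece has area ∫[-5,4] (-2*s^2 - 2*s + 40) ds = 243.

243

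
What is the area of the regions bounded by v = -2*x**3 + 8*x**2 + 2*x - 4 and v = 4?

253/6

Set the curves equal: -2*x**3 + 8*x**2 + 2*x - 4 = 4, so -2*x**3 + 8*x**2 + 2*x - 8 = 0, which factors as -2*(x - 4)*(x - 1)*(x + 1) = 0. The curves meet at x = -1, 1, 4.
On [-1, 1], v = 4 is on top; that piece has area ∫[-1,1] (-(-2*x**3 + 8*x**2 + 2*x - 8)) dx = 32/3.
On [1, 4], v = -2*x**3 + 8*x**2 + 2*x - 4 is on top; that piece has area ∫[1,4] (-2*x**3 + 8*x**2 + 2*x - 8) dx = 63/2.
Total enclosed area = 32/3 + 63/2 = 253/6.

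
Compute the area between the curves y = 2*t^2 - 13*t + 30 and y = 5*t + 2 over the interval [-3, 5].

The difference (2*t^2 - 13*t + 30) - (5*t + 2) = 2*t^2 - 18*t + 28 changes sign at t = 2 inside [-3, 5], so split the integral there.
∫[-3,2] (2*t^2 - 18*t + 28) dt = 625/3.
∫[2,5] (2*t^2 - 18*t + 28) dt = -27; the area of that piece is 27.
Total area = 625/3 + 27 = 706/3.

706/3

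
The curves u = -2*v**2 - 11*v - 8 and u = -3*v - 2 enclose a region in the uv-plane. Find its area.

Both boundary curves give u as a function of v, so integrate with respect to v. Setting them equal: -2*v**2 - 8*v - 6 = 0, i.e. -2*(v + 1)*(v + 3) = 0, so they meet at v = -3, -1.
For v in [-3, -1], u = -2*v**2 - 11*v - 8 is on the right; area = ∫[-3,-1] (-2*v**2 - 8*v - 6) dv = 8/3.

8/3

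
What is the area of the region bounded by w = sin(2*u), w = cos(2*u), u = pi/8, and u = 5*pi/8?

sqrt(2)

On [pi/8, 5*pi/8], (sin(2*u)) - (cos(2*u)) = sin(2*u) - cos(2*u) is ≥ 0 throughout, so the area is a single integral of |sin(2*u) - cos(2*u)|.
∫[pi/8,5*pi/8] (sin(2*u) - cos(2*u)) du = sqrt(2).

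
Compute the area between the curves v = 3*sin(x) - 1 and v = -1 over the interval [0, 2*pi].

The difference (3*sin(x) - 1) - (-1) = 3*sin(x) changes sign at x = pi inside [0, 2*pi], so split the integral there.
∫[0,pi] (3*sin(x)) dx = 6.
∫[pi,2*pi] (3*sin(x)) dx = -6; the area of that piece is 6.
Total area = 6 + 6 = 12.

12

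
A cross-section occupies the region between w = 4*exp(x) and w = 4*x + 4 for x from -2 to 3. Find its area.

On [-2, 3], (4*exp(x)) - (4*x + 4) = -4*x + 4*exp(x) - 4 is ≥ 0 throughout, so the area is a single integral of |-4*x + 4*exp(x) - 4|.
∫[-2,3] (-4*x + 4*exp(x) - 4) dx = -30 - 4*exp(-2) + 4*exp(3).

-30 - 4*exp(-2) + 4*exp(3)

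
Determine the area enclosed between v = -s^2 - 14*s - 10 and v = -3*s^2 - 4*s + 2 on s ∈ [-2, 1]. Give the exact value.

The difference (-s^2 - 14*s - 10) - (-3*s^2 - 4*s + 2) = 2*s^2 - 10*s - 12 changes sign at s = -1 inside [-2, 1], so split the integral there.
∫[-2,-1] (2*s^2 - 10*s - 12) ds = 23/3.
∫[-1,1] (2*s^2 - 10*s - 12) ds = -68/3; the area of that piece is 68/3.
Total area = 23/3 + 68/3 = 91/3.

91/3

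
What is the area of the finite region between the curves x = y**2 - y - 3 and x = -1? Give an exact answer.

9/2

Both boundary curves give x as a function of y, so integrate with respect to y. Setting them equal: y**2 - y - 2 = 0, i.e. (y - 2)*(y + 1) = 0, so they meet at y = -1, 2.
For y in [-1, 2], x = y**2 - y - 3 is on the left; area = ∫[-1,2] (-(y**2 - y - 2)) dy = 9/2.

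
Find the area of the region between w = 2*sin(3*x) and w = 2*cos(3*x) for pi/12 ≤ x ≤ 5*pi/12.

On [pi/12, 5*pi/12], (2*sin(3*x)) - (2*cos(3*x)) = 2*sin(3*x) - 2*cos(3*x) is ≥ 0 throughout, so the area is a single integral of |2*sin(3*x) - 2*cos(3*x)|.
∫[pi/12,5*pi/12] (2*sin(3*x) - 2*cos(3*x)) dx = 4*sqrt(2)/3.

4*sqrt(2)/3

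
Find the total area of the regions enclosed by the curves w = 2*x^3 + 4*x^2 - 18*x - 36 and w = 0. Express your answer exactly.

Set the curves equal: 2*x^3 + 4*x^2 - 18*x - 36 = 0, so 2*x^3 + 4*x^2 - 18*x - 36 = 0, which factors as 2*(x - 3)*(x + 2)*(x + 3) = 0. The curves meet at x = -3, -2, 3.
On [-3, -2], w = 2*x^3 + 4*x^2 - 18*x - 36 is on top; that piece has area ∫[-3,-2] (2*x^3 + 4*x^2 - 18*x - 36) dx = 11/6.
On [-2, 3], w = 0 is on top; that piece has area ∫[-2,3] (-(2*x^3 + 4*x^2 - 18*x - 36)) dx = 875/6.
Total enclosed area = 11/6 + 875/6 = 443/3.

443/3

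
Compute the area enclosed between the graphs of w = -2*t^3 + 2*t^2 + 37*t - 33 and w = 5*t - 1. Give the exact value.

863/3

Set the curves equal: -2*t^3 + 2*t^2 + 37*t - 33 = 5*t - 1, so -2*t^3 + 2*t^2 + 32*t - 32 = 0, which factors as -2*(t - 4)*(t - 1)*(t + 4) = 0. The curves meet at t = -4, 1, 4.
On [-4, 1], w = 5*t - 1 is on top; that piece has area ∫[-4,1] (-(-2*t^3 + 2*t^2 + 32*t - 32)) dt = 1375/6.
On [1, 4], w = -2*t^3 + 2*t^2 + 37*t - 33 is on top; that piece has area ∫[1,4] (-2*t^3 + 2*t^2 + 32*t - 32) dt = 117/2.
Total enclosed area = 1375/6 + 117/2 = 863/3.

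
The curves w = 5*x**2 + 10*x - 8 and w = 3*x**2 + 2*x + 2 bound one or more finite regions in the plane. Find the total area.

72

Set the curves equal: 5*x**2 + 10*x - 8 = 3*x**2 + 2*x + 2, so 2*x**2 + 8*x - 10 = 0, which factors as 2*(x - 1)*(x + 5) = 0. The curves meet at x = -5, 1.
On [-5, 1], w = 3*x**2 + 2*x + 2 is on top; that piece has area ∫[-5,1] (-(2*x**2 + 8*x - 10)) dx = 72.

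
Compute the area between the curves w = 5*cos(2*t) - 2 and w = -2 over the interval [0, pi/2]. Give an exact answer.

The difference (5*cos(2*t) - 2) - (-2) = 5*cos(2*t) changes sign at t = pi/4 inside [0, pi/2], so split the integral there.
∫[0,pi/4] (5*cos(2*t)) dt = 5/2.
∫[pi/4,pi/2] (5*cos(2*t)) dt = -5/2; the area of that piece is 5/2.
Total area = 5/2 + 5/2 = 5.

5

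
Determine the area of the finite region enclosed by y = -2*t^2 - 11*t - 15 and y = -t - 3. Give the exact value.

1/3

Set the curves equal: -2*t^2 - 11*t - 15 = -t - 3, so -2*t^2 - 10*t - 12 = 0, which factors as -2*(t + 2)*(t + 3) = 0. The curves meet at t = -3, -2.
On [-3, -2], y = -2*t^2 - 11*t - 15 is on top; that piece has area ∫[-3,-2] (-2*t^2 - 10*t - 12) dt = 1/3.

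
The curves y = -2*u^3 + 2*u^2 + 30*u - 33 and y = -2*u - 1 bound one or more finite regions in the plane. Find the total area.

Set the curves equal: -2*u^3 + 2*u^2 + 30*u - 33 = -2*u - 1, so -2*u^3 + 2*u^2 + 32*u - 32 = 0, which factors as -2*(u - 4)*(u - 1)*(u + 4) = 0. The curves meet at u = -4, 1, 4.
On [-4, 1], y = -2*u - 1 is on top; that piece has area ∫[-4,1] (-(-2*u^3 + 2*u^2 + 32*u - 32)) du = 1375/6.
On [1, 4], y = -2*u^3 + 2*u^2 + 30*u - 33 is on top; that piece has area ∫[1,4] (-2*u^3 + 2*u^2 + 32*u - 32) du = 117/2.
Total enclosed area = 1375/6 + 117/2 = 863/3.

863/3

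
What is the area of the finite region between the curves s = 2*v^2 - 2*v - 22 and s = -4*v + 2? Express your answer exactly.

343/3

Both boundary curves give s as a function of v, so integrate with respect to v. Setting them equal: 2*v^2 + 2*v - 24 = 0, i.e. 2*(v - 3)*(v + 4) = 0, so they meet at v = -4, 3.
For v in [-4, 3], s = 2*v^2 - 2*v - 22 is on the left; area = ∫[-4,3] (-(2*v^2 + 2*v - 24)) dv = 343/3.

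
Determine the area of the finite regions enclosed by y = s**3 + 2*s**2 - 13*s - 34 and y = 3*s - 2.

Set the curves equal: s**3 + 2*s**2 - 13*s - 34 = 3*s - 2, so s**3 + 2*s**2 - 16*s - 32 = 0, which factors as (s - 4)*(s + 2)*(s + 4) = 0. The curves meet at s = -4, -2, 4.
On [-4, -2], y = s**3 + 2*s**2 - 13*s - 34 is on top; that piece has area ∫[-4,-2] (s**3 + 2*s**2 - 16*s - 32) ds = 28/3.
On [-2, 4], y = 3*s - 2 is on top; that piece has area ∫[-2,4] (-(s**3 + 2*s**2 - 16*s - 32)) ds = 180.
Total enclosed area = 28/3 + 180 = 568/3.

568/3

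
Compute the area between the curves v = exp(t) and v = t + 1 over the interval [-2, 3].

On [-2, 3], (exp(t)) - (t + 1) = -t + exp(t) - 1 is ≥ 0 throughout, so the area is a single integral of |-t + exp(t) - 1|.
∫[-2,3] (-t + exp(t) - 1) dt = -15/2 - exp(-2) + exp(3).

-15/2 - exp(-2) + exp(3)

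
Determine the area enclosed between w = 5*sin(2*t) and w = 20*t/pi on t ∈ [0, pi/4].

5/2 - 5*pi/8

On [0, pi/4], (5*sin(2*t)) - (20*t/pi) = -20*t/pi + 5*sin(2*t) is ≥ 0 throughout, so the area is a single integral of |-20*t/pi + 5*sin(2*t)|.
∫[0,pi/4] (-20*t/pi + 5*sin(2*t)) dt = 5/2 - 5*pi/8.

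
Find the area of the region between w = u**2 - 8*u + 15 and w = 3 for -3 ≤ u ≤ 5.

The difference (u**2 - 8*u + 15) - (3) = u**2 - 8*u + 12 changes sign at u = 2 inside [-3, 5], so split the integral there.
∫[-3,2] (u**2 - 8*u + 12) du = 275/3.
∫[2,5] (u**2 - 8*u + 12) du = -9; the area of that piece is 9.
Total area = 275/3 + 9 = 302/3.

302/3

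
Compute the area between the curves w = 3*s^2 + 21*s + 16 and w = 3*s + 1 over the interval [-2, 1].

37

The difference (3*s^2 + 21*s + 16) - (3*s + 1) = 3*s^2 + 18*s + 15 changes sign at s = -1 inside [-2, 1], so split the integral there.
∫[-2,-1] (3*s^2 + 18*s + 15) ds = -5; the area of that piece is 5.
∫[-1,1] (3*s^2 + 18*s + 15) ds = 32.
Total area = 5 + 32 = 37.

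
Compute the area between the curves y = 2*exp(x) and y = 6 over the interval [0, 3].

The difference (2*exp(x)) - (6) = 2*exp(x) - 6 changes sign at x = log(3) inside [0, 3], so split the integral there.
∫[0,log(3)] (2*exp(x) - 6) dx = 4 - log(729); the area of that piece is -4 + log(729).
∫[log(3),3] (2*exp(x) - 6) dx = -24 + 6*log(3) + 2*exp(3).
Total area = (-4 + log(729)) + (-24 + 6*log(3) + 2*exp(3)) = -28 + 12*log(3) + 2*exp(3).

-28 + 12*log(3) + 2*exp(3)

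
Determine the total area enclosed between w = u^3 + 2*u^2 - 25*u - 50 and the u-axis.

2459/6

The curve meets the u-axis where u^3 + 2*u^2 - 25*u - 50 = 0, i.e. (u - 5)*(u + 2)*(u + 5) = 0, at u = -5, -2, 5.
On [-5, -2] the curve lies above the axis; ∫[-5,-2] (u^3 + 2*u^2 - 25*u - 50) du = 153/4, giving area 153/4.
On [-2, 5] the curve lies below the axis; ∫[-2,5] (u^3 + 2*u^2 - 25*u - 50) du = -4459/12, giving area 4459/12.
Total area = 153/4 + 4459/12 = 2459/6.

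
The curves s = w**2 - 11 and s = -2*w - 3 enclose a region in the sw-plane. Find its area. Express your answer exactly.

Both boundary curves give s as a function of w, so integrate with respect to w. Setting them equal: w**2 + 2*w - 8 = 0, i.e. (w - 2)*(w + 4) = 0, so they meet at w = -4, 2.
For w in [-4, 2], s = w**2 - 11 is on the left; area = ∫[-4,2] (-(w**2 + 2*w - 8)) dw = 36.

36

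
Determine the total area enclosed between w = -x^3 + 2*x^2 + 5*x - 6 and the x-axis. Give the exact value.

The curve meets the x-axis where -x^3 + 2*x^2 + 5*x - 6 = 0, i.e. -(x - 3)*(x - 1)*(x + 2) = 0, at x = -2, 1, 3.
On [-2, 1] the curve lies below the axis; ∫[-2,1] (-x^3 + 2*x^2 + 5*x - 6) dx = -63/4, giving area 63/4.
On [1, 3] the curve lies above the axis; ∫[1,3] (-x^3 + 2*x^2 + 5*x - 6) dx = 16/3, giving area 16/3.
Total area = 63/4 + 16/3 = 253/12.

253/12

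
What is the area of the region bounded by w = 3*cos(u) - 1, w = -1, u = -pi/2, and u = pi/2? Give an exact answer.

6

On [-pi/2, pi/2], (3*cos(u) - 1) - (-1) = 3*cos(u) is ≥ 0 throughout, so the area is a single integral of |3*cos(u)|.
∫[-pi/2,pi/2] (3*cos(u)) du = 6.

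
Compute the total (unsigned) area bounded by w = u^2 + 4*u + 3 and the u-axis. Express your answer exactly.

4/3

The curve meets the u-axis where u^2 + 4*u + 3 = 0, i.e. (u + 1)*(u + 3) = 0, at u = -3, -1.
On [-3, -1] the curve lies below the axis; ∫[-3,-1] (u^2 + 4*u + 3) du = -4/3, giving area 4/3.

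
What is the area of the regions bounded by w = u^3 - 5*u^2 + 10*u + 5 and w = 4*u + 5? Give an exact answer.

Set the curves equal: u^3 - 5*u^2 + 10*u + 5 = 4*u + 5, so u^3 - 5*u^2 + 6*u = 0, which factors as u*(u - 3)*(u - 2) = 0. The curves meet at u = 0, 2, 3.
On [0, 2], w = u^3 - 5*u^2 + 10*u + 5 is on top; that piece has area ∫[0,2] (u^3 - 5*u^2 + 6*u) du = 8/3.
On [2, 3], w = 4*u + 5 is on top; that piece has area ∫[2,3] (-(u^3 - 5*u^2 + 6*u)) du = 5/12.
Total enclosed area = 8/3 + 5/12 = 37/12.

37/12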